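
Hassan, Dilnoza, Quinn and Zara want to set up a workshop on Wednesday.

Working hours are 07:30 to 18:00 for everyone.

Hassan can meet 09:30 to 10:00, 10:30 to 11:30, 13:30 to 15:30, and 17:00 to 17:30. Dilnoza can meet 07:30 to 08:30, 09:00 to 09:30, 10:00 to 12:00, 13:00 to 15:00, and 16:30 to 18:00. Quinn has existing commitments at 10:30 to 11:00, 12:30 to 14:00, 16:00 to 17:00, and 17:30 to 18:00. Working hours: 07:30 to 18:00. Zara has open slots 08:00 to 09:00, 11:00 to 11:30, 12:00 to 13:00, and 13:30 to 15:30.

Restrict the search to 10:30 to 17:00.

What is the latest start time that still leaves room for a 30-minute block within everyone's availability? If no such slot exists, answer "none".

Quinn free within 07:30–18:00: 07:30–10:30, 11:00–12:30, 14:00–16:00, 17:00–17:30.
Hassan ∩ Dilnoza: 10:30–11:30, 13:30–15:00, 17:00–17:30.
Hassan ∩ Dilnoza ∩ Quinn: 11:00–11:30, 14:00–15:00, 17:00–17:30.
Hassan ∩ Dilnoza ∩ Quinn ∩ Zara: 11:00–11:30, 14:00–15:00.
Restricted to 10:30–17:00: 11:00–11:30, 14:00–15:00.
Windows ≥ 30 min: 11:00–11:30, 14:00–15:00.
Latest start in the last window 14:00–15:00 is 15:00 − 30 min = 14:30.

14:30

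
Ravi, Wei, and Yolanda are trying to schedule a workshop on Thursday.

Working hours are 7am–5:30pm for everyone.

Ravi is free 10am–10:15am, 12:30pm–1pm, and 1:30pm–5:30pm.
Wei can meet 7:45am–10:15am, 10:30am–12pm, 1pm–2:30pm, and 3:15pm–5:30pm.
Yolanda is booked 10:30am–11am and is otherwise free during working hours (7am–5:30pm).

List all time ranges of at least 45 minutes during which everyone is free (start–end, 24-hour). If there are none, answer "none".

13:30–14:30, 15:15–17:30

Yolanda free within 07:00–17:30: 07:00–10:30, 11:00–17:30.
Ravi ∩ Wei: 10:00–10:15, 13:30–14:30, 15:15–17:30.
Ravi ∩ Wei ∩ Yolanda: 10:00–10:15, 13:30–14:30, 15:15–17:30.
Windows ≥ 45 min: 13:30–14:30, 15:15–17:30.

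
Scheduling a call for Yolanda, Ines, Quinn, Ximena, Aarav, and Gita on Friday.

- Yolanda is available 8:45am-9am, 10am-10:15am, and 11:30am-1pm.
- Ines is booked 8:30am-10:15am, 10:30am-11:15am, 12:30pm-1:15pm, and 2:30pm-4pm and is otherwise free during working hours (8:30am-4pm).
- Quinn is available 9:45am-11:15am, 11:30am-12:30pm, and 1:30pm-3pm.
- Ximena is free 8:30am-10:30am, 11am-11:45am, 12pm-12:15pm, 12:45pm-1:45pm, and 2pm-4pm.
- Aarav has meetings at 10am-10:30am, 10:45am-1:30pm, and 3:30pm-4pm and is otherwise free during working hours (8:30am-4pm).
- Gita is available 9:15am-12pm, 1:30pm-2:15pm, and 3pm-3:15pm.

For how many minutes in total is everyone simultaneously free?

0 minutes

Ines free within 08:30–16:00: 10:15–10:30, 11:15–12:30, 13:15–14:30.
Aarav free within 08:30–16:00: 08:30–10:00, 10:30–10:45, 13:30–15:30.
Yolanda ∩ Ines: 11:30–12:30.
Yolanda ∩ Ines ∩ Quinn: 11:30–12:30.
Yolanda ∩ Ines ∩ Quinn ∩ Ximena: 11:30–11:45, 12:00–12:15.
Yolanda ∩ Ines ∩ Quinn ∩ Ximena ∩ Aarav: (none).
Yolanda ∩ Ines ∩ Quinn ∩ Ximena ∩ Aarav ∩ Gita: (none).
Total common minutes: 0.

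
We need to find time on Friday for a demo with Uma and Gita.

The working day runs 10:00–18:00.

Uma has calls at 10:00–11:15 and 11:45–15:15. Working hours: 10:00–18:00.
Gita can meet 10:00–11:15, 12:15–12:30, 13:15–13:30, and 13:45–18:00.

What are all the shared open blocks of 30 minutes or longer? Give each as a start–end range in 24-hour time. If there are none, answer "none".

Uma free within 10:00–18:00: 11:15–11:45, 15:15–18:00.
Uma ∩ Gita: 15:15–18:00.
Windows ≥ 30 min: 15:15–18:00.

15:15–18:00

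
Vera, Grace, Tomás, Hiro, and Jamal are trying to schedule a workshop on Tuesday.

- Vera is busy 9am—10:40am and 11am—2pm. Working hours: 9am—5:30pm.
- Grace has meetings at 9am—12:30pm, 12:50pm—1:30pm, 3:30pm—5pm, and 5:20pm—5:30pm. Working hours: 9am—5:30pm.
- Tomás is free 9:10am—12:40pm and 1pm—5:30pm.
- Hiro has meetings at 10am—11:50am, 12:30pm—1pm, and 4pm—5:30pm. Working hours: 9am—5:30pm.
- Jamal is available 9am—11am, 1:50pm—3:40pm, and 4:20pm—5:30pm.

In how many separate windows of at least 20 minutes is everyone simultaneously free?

1

Vera free within 09:00–17:30: 10:40–11:00, 14:00–17:30.
Grace free within 09:00–17:30: 12:30–12:50, 13:30–15:30, 17:00–17:20.
Hiro free within 09:00–17:30: 09:00–10:00, 11:50–12:30, 13:00–16:00.
Vera ∩ Grace: 14:00–15:30, 17:00–17:20.
Vera ∩ Grace ∩ Tomás: 14:00–15:30, 17:00–17:20.
Vera ∩ Grace ∩ Tomás ∩ Hiro: 14:00–15:30.
Vera ∩ Grace ∩ Tomás ∩ Hiro ∩ Jamal: 14:00–15:30.
Windows ≥ 20 min: 14:00–15:30.
That's 1 window.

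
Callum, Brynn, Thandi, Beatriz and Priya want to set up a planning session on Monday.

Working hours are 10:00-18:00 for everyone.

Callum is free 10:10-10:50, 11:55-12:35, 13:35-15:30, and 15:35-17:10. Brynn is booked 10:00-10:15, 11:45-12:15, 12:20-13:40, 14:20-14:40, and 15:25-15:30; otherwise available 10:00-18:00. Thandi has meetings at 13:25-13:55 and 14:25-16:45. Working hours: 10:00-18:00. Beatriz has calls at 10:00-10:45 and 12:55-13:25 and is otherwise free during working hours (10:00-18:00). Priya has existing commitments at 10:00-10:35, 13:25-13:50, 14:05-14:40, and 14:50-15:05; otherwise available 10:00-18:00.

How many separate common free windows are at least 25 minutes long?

1

Brynn free within 10:00–18:00: 10:15–11:45, 12:15–12:20, 13:40–14:20, 14:40–15:25, 15:30–18:00.
Thandi free within 10:00–18:00: 10:00–13:25, 13:55–14:25, 16:45–18:00.
Beatriz free within 10:00–18:00: 10:45–12:55, 13:25–18:00.
Priya free within 10:00–18:00: 10:35–13:25, 13:50–14:05, 14:40–14:50, 15:05–18:00.
Callum ∩ Brynn: 10:15–10:50, 12:15–12:20, 13:40–14:20, 14:40–15:25, 15:35–17:10.
Callum ∩ Brynn ∩ Thandi: 10:15–10:50, 12:15–12:20, 13:55–14:20, 16:45–17:10.
Callum ∩ Brynn ∩ Thandi ∩ Beatriz: 10:45–10:50, 12:15–12:20, 13:55–14:20, 16:45–17:10.
Callum ∩ Brynn ∩ Thandi ∩ Beatriz ∩ Priya: 10:45–10:50, 12:15–12:20, 13:55–14:05, 16:45–17:10.
Windows ≥ 25 min: 16:45–17:10.
That's 1 window.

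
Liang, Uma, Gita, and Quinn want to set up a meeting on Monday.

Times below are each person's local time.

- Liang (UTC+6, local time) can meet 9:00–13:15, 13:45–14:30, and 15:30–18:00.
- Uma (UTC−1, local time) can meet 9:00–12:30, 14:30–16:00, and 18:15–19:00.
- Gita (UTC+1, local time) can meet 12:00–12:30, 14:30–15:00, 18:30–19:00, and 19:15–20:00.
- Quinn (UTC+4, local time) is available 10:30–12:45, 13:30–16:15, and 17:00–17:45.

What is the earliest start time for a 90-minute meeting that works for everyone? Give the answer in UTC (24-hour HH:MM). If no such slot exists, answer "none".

Liang → UTC: 03:00–07:15, 07:45–08:30, 09:30–12:00.
Uma → UTC: 10:00–13:30, 15:30–17:00, 19:15–20:00.
Gita → UTC: 11:00–11:30, 13:30–14:00, 17:30–18:00, 18:15–19:00.
Quinn → UTC: 06:30–08:45, 09:30–12:15, 13:00–13:45.
Liang ∩ Uma: 10:00–12:00.
Liang ∩ Uma ∩ Gita: 11:00–11:30.
Liang ∩ Uma ∩ Gita ∩ Quinn: 11:00–11:30.
Windows ≥ 90 min: (none).

none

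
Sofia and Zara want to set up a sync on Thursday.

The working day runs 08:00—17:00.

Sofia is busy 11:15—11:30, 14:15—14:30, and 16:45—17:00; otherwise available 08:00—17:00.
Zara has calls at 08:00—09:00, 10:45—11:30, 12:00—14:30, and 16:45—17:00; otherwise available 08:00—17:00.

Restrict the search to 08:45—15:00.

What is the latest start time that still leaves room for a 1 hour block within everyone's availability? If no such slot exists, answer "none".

09:45

Sofia free within 08:00–17:00: 08:00–11:15, 11:30–14:15, 14:30–16:45.
Zara free within 08:00–17:00: 09:00–10:45, 11:30–12:00, 14:30–16:45.
Sofia ∩ Zara: 09:00–10:45, 11:30–12:00, 14:30–16:45.
Restricted to 08:45–15:00: 09:00–10:45, 11:30–12:00, 14:30–15:00.
Windows ≥ 60 min: 09:00–10:45.
Latest start in the last window 09:00–10:45 is 10:45 − 60 min = 09:45.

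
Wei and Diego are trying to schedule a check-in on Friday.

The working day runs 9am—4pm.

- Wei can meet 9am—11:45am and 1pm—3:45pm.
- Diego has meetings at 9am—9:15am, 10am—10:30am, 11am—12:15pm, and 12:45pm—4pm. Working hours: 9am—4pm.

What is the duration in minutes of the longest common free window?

45 minutes

Diego free within 09:00–16:00: 09:15–10:00, 10:30–11:00, 12:15–12:45.
Wei ∩ Diego: 09:15–10:00, 10:30–11:00.
Common window lengths: 45, 30 min; longest is 45.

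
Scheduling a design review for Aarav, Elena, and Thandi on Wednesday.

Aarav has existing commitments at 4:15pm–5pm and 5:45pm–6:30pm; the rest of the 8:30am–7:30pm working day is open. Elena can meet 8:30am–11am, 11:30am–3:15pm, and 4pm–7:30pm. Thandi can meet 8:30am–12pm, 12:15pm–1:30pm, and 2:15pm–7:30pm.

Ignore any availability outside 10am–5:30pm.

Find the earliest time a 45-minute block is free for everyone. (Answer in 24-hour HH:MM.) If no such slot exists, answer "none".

Aarav free within 08:30–19:30: 08:30–16:15, 17:00–17:45, 18:30–19:30.
Aarav ∩ Elena: 08:30–11:00, 11:30–15:15, 16:00–16:15, 17:00–17:45, 18:30–19:30.
Aarav ∩ Elena ∩ Thandi: 08:30–11:00, 11:30–12:00, 12:15–13:30, 14:15–15:15, 16:00–16:15, 17:00–17:45, 18:30–19:30.
Restricted to 10:00–17:30: 10:00–11:00, 11:30–12:00, 12:15–13:30, 14:15–15:15, 16:00–16:15, 17:00–17:30.
Windows ≥ 45 min: 10:00–11:00, 12:15–13:30, 14:15–15:15.
Earliest such window starts at 10:00.

10:00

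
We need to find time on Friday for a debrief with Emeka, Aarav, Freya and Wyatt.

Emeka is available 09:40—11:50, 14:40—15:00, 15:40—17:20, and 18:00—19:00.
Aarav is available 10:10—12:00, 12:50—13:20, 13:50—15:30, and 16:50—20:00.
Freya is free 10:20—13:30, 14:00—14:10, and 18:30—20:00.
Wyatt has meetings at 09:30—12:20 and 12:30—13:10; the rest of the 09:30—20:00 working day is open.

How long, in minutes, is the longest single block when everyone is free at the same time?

Wyatt free within 09:30–20:00: 12:20–12:30, 13:10–20:00.
Emeka ∩ Aarav: 10:10–11:50, 14:40–15:00, 16:50–17:20, 18:00–19:00.
Emeka ∩ Aarav ∩ Freya: 10:20–11:50, 18:30–19:00.
Emeka ∩ Aarav ∩ Freya ∩ Wyatt: 18:30–19:00.
Single common window of 30 minutes.

30 minutes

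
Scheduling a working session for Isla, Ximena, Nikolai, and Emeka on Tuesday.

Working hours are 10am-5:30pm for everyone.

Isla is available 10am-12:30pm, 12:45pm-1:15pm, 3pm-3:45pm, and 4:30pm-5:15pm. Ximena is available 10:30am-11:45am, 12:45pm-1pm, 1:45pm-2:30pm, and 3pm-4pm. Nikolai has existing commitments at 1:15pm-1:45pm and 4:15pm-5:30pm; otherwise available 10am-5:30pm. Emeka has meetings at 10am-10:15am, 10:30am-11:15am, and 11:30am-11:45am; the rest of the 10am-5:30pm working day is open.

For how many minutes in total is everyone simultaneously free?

75 minutes

Nikolai free within 10:00–17:30: 10:00–13:15, 13:45–16:15.
Emeka free within 10:00–17:30: 10:15–10:30, 11:15–11:30, 11:45–17:30.
Isla ∩ Ximena: 10:30–11:45, 12:45–13:00, 15:00–15:45.
Isla ∩ Ximena ∩ Nikolai: 10:30–11:45, 12:45–13:00, 15:00–15:45.
Isla ∩ Ximena ∩ Nikolai ∩ Emeka: 11:15–11:30, 12:45–13:00, 15:00–15:45.
Total common minutes: 15 + 15 + 45 = 75.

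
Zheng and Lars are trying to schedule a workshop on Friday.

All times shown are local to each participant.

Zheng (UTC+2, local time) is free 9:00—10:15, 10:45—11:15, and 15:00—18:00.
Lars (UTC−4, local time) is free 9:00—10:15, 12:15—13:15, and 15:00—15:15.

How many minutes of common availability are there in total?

Zheng → UTC: 07:00–08:15, 08:45–09:15, 13:00–16:00.
Lars → UTC: 13:00–14:15, 16:15–17:15, 19:00–19:15.
Zheng ∩ Lars: 13:00–14:15.
Total common minutes: 75.

75 minutes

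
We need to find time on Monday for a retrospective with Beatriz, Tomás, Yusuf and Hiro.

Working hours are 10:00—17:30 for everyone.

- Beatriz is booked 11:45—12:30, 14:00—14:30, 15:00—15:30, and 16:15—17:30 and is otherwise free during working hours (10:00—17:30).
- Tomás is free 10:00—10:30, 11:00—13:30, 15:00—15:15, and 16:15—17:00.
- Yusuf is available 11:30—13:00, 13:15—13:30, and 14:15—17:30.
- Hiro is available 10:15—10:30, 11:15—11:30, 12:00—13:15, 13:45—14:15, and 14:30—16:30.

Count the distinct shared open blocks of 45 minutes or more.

Beatriz free within 10:00–17:30: 10:00–11:45, 12:30–14:00, 14:30–15:00, 15:30–16:15.
Beatriz ∩ Tomás: 10:00–10:30, 11:00–11:45, 12:30–13:30.
Beatriz ∩ Tomás ∩ Yusuf: 11:30–11:45, 12:30–13:00, 13:15–13:30.
Beatriz ∩ Tomás ∩ Yusuf ∩ Hiro: 12:30–13:00.
Windows ≥ 45 min: (none).
That's 0 windows.

0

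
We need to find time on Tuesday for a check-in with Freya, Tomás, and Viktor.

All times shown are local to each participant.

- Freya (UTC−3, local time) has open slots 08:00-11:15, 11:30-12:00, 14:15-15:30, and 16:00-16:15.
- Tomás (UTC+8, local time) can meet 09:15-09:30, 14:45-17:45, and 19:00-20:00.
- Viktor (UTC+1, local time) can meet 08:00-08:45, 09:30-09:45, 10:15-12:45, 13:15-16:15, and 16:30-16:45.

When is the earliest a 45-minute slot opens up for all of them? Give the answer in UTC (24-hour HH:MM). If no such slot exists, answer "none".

11:00

Freya → UTC: 11:00–14:15, 14:30–15:00, 17:15–18:30, 19:00–19:15.
Tomás → UTC: 01:15–01:30, 06:45–09:45, 11:00–12:00.
Viktor → UTC: 07:00–07:45, 08:30–08:45, 09:15–11:45, 12:15–15:15, 15:30–15:45.
Freya ∩ Tomás: 11:00–12:00.
Freya ∩ Tomás ∩ Viktor: 11:00–11:45.
Windows ≥ 45 min: 11:00–11:45.
Earliest such window starts at 11:00.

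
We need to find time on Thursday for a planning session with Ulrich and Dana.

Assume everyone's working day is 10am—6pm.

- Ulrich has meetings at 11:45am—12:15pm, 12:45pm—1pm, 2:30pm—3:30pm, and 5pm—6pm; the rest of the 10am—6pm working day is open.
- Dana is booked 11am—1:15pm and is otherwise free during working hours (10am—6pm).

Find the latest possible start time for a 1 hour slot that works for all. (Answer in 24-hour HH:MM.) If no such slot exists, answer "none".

Ulrich free within 10:00–18:00: 10:00–11:45, 12:15–12:45, 13:00–14:30, 15:30–17:00.
Dana free within 10:00–18:00: 10:00–11:00, 13:15–18:00.
Ulrich ∩ Dana: 10:00–11:00, 13:15–14:30, 15:30–17:00.
Windows ≥ 60 min: 10:00–11:00, 13:15–14:30, 15:30–17:00.
Latest start in the last window 15:30–17:00 is 17:00 − 60 min = 16:00.

16:00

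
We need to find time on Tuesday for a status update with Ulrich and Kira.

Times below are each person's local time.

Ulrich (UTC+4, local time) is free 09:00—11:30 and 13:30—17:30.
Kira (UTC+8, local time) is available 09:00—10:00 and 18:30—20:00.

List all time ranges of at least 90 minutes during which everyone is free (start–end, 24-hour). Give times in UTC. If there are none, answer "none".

10:30–12:00

Ulrich → UTC: 05:00–07:30, 09:30–13:30.
Kira → UTC: 01:00–02:00, 10:30–12:00.
Ulrich ∩ Kira: 10:30–12:00.
Windows ≥ 90 min: 10:30–12:00.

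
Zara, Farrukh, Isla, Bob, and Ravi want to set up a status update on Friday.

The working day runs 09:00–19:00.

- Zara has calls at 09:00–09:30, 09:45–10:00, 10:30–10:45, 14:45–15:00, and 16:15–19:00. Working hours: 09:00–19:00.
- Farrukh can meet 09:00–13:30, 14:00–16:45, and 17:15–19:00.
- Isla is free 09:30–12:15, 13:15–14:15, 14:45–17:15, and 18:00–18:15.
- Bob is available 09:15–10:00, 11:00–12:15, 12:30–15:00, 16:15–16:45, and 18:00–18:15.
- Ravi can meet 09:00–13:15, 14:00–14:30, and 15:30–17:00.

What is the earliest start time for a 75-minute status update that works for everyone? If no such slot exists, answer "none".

11:00

Zara free within 09:00–19:00: 09:30–09:45, 10:00–10:30, 10:45–14:45, 15:00–16:15.
Zara ∩ Farrukh: 09:30–09:45, 10:00–10:30, 10:45–13:30, 14:00–14:45, 15:00–16:15.
Zara ∩ Farrukh ∩ Isla: 09:30–09:45, 10:00–10:30, 10:45–12:15, 13:15–13:30, 14:00–14:15, 15:00–16:15.
Zara ∩ Farrukh ∩ Isla ∩ Bob: 09:30–09:45, 11:00–12:15, 13:15–13:30, 14:00–14:15.
Zara ∩ Farrukh ∩ Isla ∩ Bob ∩ Ravi: 09:30–09:45, 11:00–12:15, 14:00–14:15.
Windows ≥ 75 min: 11:00–12:15.
Earliest such window starts at 11:00.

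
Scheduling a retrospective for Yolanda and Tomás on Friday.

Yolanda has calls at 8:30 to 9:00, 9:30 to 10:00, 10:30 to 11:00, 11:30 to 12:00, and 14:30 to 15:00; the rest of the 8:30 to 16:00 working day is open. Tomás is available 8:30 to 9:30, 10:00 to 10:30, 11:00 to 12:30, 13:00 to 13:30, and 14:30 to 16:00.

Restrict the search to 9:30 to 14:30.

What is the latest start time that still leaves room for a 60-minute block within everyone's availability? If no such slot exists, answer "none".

none

Yolanda free within 08:30–16:00: 09:00–09:30, 10:00–10:30, 11:00–11:30, 12:00–14:30, 15:00–16:00.
Yolanda ∩ Tomás: 09:00–09:30, 10:00–10:30, 11:00–11:30, 12:00–12:30, 13:00–13:30, 15:00–16:00.
Restricted to 09:30–14:30: 10:00–10:30, 11:00–11:30, 12:00–12:30, 13:00–13:30.
Windows ≥ 60 min: (none).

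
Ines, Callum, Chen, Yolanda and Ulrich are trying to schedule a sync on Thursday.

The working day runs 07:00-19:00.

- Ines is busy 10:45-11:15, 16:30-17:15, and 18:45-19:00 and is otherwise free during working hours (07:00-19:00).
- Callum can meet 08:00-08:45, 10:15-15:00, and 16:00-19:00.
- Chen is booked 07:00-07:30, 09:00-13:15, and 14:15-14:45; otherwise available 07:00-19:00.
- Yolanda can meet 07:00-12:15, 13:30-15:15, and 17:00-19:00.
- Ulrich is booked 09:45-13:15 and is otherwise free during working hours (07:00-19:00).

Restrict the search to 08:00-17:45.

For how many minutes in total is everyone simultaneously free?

Ines free within 07:00–19:00: 07:00–10:45, 11:15–16:30, 17:15–18:45.
Chen free within 07:00–19:00: 07:30–09:00, 13:15–14:15, 14:45–19:00.
Ulrich free within 07:00–19:00: 07:00–09:45, 13:15–19:00.
Ines ∩ Callum: 08:00–08:45, 10:15–10:45, 11:15–15:00, 16:00–16:30, 17:15–18:45.
Ines ∩ Callum ∩ Chen: 08:00–08:45, 13:15–14:15, 14:45–15:00, 16:00–16:30, 17:15–18:45.
Ines ∩ Callum ∩ Chen ∩ Yolanda: 08:00–08:45, 13:30–14:15, 14:45–15:00, 17:15–18:45.
Ines ∩ Callum ∩ Chen ∩ Yolanda ∩ Ulrich: 08:00–08:45, 13:30–14:15, 14:45–15:00, 17:15–18:45.
Restricted to 08:00–17:45: 08:00–08:45, 13:30–14:15, 14:45–15:00, 17:15–17:45.
Total common minutes: 45 + 45 + 15 + 30 = 135.

135 minutes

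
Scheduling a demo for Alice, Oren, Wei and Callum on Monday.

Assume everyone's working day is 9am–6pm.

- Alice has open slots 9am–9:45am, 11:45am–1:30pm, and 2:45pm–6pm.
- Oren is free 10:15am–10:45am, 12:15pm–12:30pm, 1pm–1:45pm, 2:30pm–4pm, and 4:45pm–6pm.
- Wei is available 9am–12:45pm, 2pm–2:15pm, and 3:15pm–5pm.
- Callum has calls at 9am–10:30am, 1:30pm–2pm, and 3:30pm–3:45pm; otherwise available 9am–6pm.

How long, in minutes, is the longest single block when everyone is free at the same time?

Callum free within 09:00–18:00: 10:30–13:30, 14:00–15:30, 15:45–18:00.
Alice ∩ Oren: 12:15–12:30, 13:00–13:30, 14:45–16:00, 16:45–18:00.
Alice ∩ Oren ∩ Wei: 12:15–12:30, 15:15–16:00, 16:45–17:00.
Alice ∩ Oren ∩ Wei ∩ Callum: 12:15–12:30, 15:15–15:30, 15:45–16:00, 16:45–17:00.
Common window lengths: 15, 15, 15, 15 min; longest is 15.

15 minutes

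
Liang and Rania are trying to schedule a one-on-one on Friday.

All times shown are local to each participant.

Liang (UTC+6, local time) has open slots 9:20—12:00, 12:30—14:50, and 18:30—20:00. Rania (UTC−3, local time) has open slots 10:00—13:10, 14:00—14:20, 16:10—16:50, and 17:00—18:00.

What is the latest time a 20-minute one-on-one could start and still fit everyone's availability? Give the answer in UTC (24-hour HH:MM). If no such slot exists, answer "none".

Liang → UTC: 03:20–06:00, 06:30–08:50, 12:30–14:00.
Rania → UTC: 13:00–16:10, 17:00–17:20, 19:10–19:50, 20:00–21:00.
Liang ∩ Rania: 13:00–14:00.
Windows ≥ 20 min: 13:00–14:00.
Latest start in the last window 13:00–14:00 is 14:00 − 20 min = 13:40.

13:40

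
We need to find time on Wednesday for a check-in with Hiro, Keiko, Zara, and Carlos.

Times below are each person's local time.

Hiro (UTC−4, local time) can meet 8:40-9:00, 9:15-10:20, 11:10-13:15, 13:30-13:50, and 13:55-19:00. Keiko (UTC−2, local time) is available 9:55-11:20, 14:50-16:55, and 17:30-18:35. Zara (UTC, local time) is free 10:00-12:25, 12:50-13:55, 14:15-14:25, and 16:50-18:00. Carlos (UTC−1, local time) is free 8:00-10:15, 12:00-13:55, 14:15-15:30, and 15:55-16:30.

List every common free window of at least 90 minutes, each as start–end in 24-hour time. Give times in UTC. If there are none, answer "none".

none

Hiro → UTC: 12:40–13:00, 13:15–14:20, 15:10–17:15, 17:30–17:50, 17:55–23:00.
Keiko → UTC: 11:55–13:20, 16:50–18:55, 19:30–20:35.
Zara → UTC: 10:00–12:25, 12:50–13:55, 14:15–14:25, 16:50–18:00.
Carlos → UTC: 09:00–11:15, 13:00–14:55, 15:15–16:30, 16:55–17:30.
Hiro ∩ Keiko: 12:40–13:00, 13:15–13:20, 16:50–17:15, 17:30–17:50, 17:55–18:55, 19:30–20:35.
Hiro ∩ Keiko ∩ Zara: 12:50–13:00, 13:15–13:20, 16:50–17:15, 17:30–17:50, 17:55–18:00.
Hiro ∩ Keiko ∩ Zara ∩ Carlos: 13:15–13:20, 16:55–17:15.
Windows ≥ 90 min: (none).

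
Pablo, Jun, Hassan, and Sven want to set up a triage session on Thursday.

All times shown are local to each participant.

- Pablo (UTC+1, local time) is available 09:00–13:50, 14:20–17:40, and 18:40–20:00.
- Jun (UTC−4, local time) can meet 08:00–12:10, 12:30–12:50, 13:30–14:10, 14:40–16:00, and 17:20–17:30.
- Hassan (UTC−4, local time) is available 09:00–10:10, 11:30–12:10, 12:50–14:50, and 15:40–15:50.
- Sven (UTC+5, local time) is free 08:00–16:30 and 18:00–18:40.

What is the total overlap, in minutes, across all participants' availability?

Pablo → UTC: 08:00–12:50, 13:20–16:40, 17:40–19:00.
Jun → UTC: 12:00–16:10, 16:30–16:50, 17:30–18:10, 18:40–20:00, 21:20–21:30.
Hassan → UTC: 13:00–14:10, 15:30–16:10, 16:50–18:50, 19:40–19:50.
Sven → UTC: 03:00–11:30, 13:00–13:40.
Pablo ∩ Jun: 12:00–12:50, 13:20–16:10, 16:30–16:40, 17:40–18:10, 18:40–19:00.
Pablo ∩ Jun ∩ Hassan: 13:20–14:10, 15:30–16:10, 17:40–18:10, 18:40–18:50.
Pablo ∩ Jun ∩ Hassan ∩ Sven: 13:20–13:40.
Total common minutes: 20.

20 minutes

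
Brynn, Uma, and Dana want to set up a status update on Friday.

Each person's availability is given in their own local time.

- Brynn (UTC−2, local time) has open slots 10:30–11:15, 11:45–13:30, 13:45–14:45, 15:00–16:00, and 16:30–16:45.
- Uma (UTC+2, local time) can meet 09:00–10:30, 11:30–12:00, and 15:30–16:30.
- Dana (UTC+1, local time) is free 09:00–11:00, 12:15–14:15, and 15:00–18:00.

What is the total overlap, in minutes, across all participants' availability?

30 minutes

Brynn → UTC: 12:30–13:15, 13:45–15:30, 15:45–16:45, 17:00–18:00, 18:30–18:45.
Uma → UTC: 07:00–08:30, 09:30–10:00, 13:30–14:30.
Dana → UTC: 08:00–10:00, 11:15–13:15, 14:00–17:00.
Brynn ∩ Uma: 13:45–14:30.
Brynn ∩ Uma ∩ Dana: 14:00–14:30.
Total common minutes: 30.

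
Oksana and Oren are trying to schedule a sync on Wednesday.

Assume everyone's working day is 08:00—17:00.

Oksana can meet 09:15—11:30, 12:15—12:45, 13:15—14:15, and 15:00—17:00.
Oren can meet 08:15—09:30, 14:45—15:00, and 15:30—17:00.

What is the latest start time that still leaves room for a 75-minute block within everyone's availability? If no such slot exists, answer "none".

15:45

Oksana ∩ Oren: 09:15–09:30, 15:30–17:00.
Windows ≥ 75 min: 15:30–17:00.
Latest start in the last window 15:30–17:00 is 17:00 − 75 min = 15:45.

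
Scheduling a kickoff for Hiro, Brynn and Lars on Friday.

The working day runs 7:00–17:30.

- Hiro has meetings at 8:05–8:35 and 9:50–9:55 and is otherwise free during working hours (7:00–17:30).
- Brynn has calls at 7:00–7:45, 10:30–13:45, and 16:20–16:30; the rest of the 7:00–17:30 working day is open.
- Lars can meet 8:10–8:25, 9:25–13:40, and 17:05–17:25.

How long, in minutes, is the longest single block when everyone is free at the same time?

Hiro free within 07:00–17:30: 07:00–08:05, 08:35–09:50, 09:55–17:30.
Brynn free within 07:00–17:30: 07:45–10:30, 13:45–16:20, 16:30–17:30.
Hiro ∩ Brynn: 07:45–08:05, 08:35–09:50, 09:55–10:30, 13:45–16:20, 16:30–17:30.
Hiro ∩ Brynn ∩ Lars: 09:25–09:50, 09:55–10:30, 17:05–17:25.
Common window lengths: 25, 35, 20 min; longest is 35.

35 minutes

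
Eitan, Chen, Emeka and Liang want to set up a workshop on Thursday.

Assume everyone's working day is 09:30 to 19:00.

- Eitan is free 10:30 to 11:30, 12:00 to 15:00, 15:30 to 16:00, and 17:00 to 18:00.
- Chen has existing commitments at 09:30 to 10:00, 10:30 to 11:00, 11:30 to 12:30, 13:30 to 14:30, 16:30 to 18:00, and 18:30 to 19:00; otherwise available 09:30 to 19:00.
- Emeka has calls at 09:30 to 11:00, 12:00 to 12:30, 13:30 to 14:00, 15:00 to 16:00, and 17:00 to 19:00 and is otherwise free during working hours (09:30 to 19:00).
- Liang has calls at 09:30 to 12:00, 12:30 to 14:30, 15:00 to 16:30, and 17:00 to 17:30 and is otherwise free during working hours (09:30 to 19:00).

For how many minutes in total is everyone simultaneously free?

Chen free within 09:30–19:00: 10:00–10:30, 11:00–11:30, 12:30–13:30, 14:30–16:30, 18:00–18:30.
Emeka free within 09:30–19:00: 11:00–12:00, 12:30–13:30, 14:00–15:00, 16:00–17:00.
Liang free within 09:30–19:00: 12:00–12:30, 14:30–15:00, 16:30–17:00, 17:30–19:00.
Eitan ∩ Chen: 11:00–11:30, 12:30–13:30, 14:30–15:00, 15:30–16:00.
Eitan ∩ Chen ∩ Emeka: 11:00–11:30, 12:30–13:30, 14:30–15:00.
Eitan ∩ Chen ∩ Emeka ∩ Liang: 14:30–15:00.
Total common minutes: 30.

30 minutes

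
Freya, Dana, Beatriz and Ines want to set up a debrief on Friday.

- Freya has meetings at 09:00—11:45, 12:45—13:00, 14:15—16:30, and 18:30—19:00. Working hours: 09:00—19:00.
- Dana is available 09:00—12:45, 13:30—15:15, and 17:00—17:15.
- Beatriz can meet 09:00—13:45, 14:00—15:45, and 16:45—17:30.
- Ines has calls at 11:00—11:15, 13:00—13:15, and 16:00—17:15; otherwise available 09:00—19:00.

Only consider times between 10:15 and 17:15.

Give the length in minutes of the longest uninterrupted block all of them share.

Freya free within 09:00–19:00: 11:45–12:45, 13:00–14:15, 16:30–18:30.
Ines free within 09:00–19:00: 09:00–11:00, 11:15–13:00, 13:15–16:00, 17:15–19:00.
Freya ∩ Dana: 11:45–12:45, 13:30–14:15, 17:00–17:15.
Freya ∩ Dana ∩ Beatriz: 11:45–12:45, 13:30–13:45, 14:00–14:15, 17:00–17:15.
Freya ∩ Dana ∩ Beatriz ∩ Ines: 11:45–12:45, 13:30–13:45, 14:00–14:15.
Restricted to 10:15–17:15: 11:45–12:45, 13:30–13:45, 14:00–14:15.
Common window lengths: 60, 15, 15 min; longest is 60.

60 minutes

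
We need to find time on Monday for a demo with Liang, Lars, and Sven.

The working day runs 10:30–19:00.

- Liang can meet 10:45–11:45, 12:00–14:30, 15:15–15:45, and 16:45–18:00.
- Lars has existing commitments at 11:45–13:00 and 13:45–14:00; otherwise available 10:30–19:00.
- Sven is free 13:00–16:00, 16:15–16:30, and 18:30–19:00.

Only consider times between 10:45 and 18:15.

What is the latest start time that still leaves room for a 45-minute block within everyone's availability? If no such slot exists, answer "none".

Lars free within 10:30–19:00: 10:30–11:45, 13:00–13:45, 14:00–19:00.
Liang ∩ Lars: 10:45–11:45, 13:00–13:45, 14:00–14:30, 15:15–15:45, 16:45–18:00.
Liang ∩ Lars ∩ Sven: 13:00–13:45, 14:00–14:30, 15:15–15:45.
Restricted to 10:45–18:15: 13:00–13:45, 14:00–14:30, 15:15–15:45.
Windows ≥ 45 min: 13:00–13:45.
Latest start in the last window 13:00–13:45 is 13:45 − 45 min = 13:00.

13:00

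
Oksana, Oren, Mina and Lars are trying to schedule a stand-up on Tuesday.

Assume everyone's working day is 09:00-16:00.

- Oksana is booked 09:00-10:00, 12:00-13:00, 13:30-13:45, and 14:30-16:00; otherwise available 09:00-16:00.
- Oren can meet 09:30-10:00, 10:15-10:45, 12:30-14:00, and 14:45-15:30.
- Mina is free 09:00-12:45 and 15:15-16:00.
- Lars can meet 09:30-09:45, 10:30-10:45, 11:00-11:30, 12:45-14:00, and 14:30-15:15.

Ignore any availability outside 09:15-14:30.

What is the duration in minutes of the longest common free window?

15 minutes

Oksana free within 09:00–16:00: 10:00–12:00, 13:00–13:30, 13:45–14:30.
Oksana ∩ Oren: 10:15–10:45, 13:00–13:30, 13:45–14:00.
Oksana ∩ Oren ∩ Mina: 10:15–10:45.
Oksana ∩ Oren ∩ Mina ∩ Lars: 10:30–10:45.
Restricted to 09:15–14:30: 10:30–10:45.
Single common window of 15 minutes.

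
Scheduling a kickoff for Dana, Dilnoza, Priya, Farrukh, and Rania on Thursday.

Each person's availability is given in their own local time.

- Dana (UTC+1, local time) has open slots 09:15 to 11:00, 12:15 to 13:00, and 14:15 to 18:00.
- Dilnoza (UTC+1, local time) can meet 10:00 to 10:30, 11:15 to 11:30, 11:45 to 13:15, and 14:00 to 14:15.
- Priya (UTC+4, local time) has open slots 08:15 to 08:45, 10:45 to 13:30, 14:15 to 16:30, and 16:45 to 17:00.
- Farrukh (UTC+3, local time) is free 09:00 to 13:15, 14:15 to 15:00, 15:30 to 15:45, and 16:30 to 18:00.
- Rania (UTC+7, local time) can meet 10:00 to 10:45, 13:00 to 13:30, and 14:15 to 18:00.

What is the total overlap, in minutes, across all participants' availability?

30 minutes

Dana → UTC: 08:15–10:00, 11:15–12:00, 13:15–17:00.
Dilnoza → UTC: 09:00–09:30, 10:15–10:30, 10:45–12:15, 13:00–13:15.
Priya → UTC: 04:15–04:45, 06:45–09:30, 10:15–12:30, 12:45–13:00.
Farrukh → UTC: 06:00–10:15, 11:15–12:00, 12:30–12:45, 13:30–15:00.
Rania → UTC: 03:00–03:45, 06:00–06:30, 07:15–11:00.
Dana ∩ Dilnoza: 09:00–09:30, 11:15–12:00.
Dana ∩ Dilnoza ∩ Priya: 09:00–09:30, 11:15–12:00.
Dana ∩ Dilnoza ∩ Priya ∩ Farrukh: 09:00–09:30, 11:15–12:00.
Dana ∩ Dilnoza ∩ Priya ∩ Farrukh ∩ Rania: 09:00–09:30.
Total common minutes: 30.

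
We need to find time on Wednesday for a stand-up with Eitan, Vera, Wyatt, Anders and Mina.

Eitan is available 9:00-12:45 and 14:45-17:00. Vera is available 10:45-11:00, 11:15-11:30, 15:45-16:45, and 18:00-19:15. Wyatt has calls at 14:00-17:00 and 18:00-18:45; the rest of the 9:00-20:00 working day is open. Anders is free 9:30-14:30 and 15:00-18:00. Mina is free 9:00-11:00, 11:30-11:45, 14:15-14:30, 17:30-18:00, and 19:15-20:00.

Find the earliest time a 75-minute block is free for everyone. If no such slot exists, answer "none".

none

Wyatt free within 09:00–20:00: 09:00–14:00, 17:00–18:00, 18:45–20:00.
Eitan ∩ Vera: 10:45–11:00, 11:15–11:30, 15:45–16:45.
Eitan ∩ Vera ∩ Wyatt: 10:45–11:00, 11:15–11:30.
Eitan ∩ Vera ∩ Wyatt ∩ Anders: 10:45–11:00, 11:15–11:30.
Eitan ∩ Vera ∩ Wyatt ∩ Anders ∩ Mina: 10:45–11:00.
Windows ≥ 75 min: (none).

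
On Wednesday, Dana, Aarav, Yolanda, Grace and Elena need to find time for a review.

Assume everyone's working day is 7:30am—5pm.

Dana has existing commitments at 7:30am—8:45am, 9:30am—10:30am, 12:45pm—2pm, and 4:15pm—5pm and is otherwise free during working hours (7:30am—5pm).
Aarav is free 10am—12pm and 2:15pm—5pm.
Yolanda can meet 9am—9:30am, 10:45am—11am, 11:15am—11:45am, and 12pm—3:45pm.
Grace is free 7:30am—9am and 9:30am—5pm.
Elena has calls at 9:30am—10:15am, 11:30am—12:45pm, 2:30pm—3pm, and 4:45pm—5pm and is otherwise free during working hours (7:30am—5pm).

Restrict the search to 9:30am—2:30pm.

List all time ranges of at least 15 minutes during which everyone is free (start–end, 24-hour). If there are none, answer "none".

Dana free within 07:30–17:00: 08:45–09:30, 10:30–12:45, 14:00–16:15.
Elena free within 07:30–17:00: 07:30–09:30, 10:15–11:30, 12:45–14:30, 15:00–16:45.
Dana ∩ Aarav: 10:30–12:00, 14:15–16:15.
Dana ∩ Aarav ∩ Yolanda: 10:45–11:00, 11:15–11:45, 14:15–15:45.
Dana ∩ Aarav ∩ Yolanda ∩ Grace: 10:45–11:00, 11:15–11:45, 14:15–15:45.
Dana ∩ Aarav ∩ Yolanda ∩ Grace ∩ Elena: 10:45–11:00, 11:15–11:30, 14:15–14:30, 15:00–15:45.
Restricted to 09:30–14:30: 10:45–11:00, 11:15–11:30, 14:15–14:30.
Windows ≥ 15 min: 10:45–11:00, 11:15–11:30, 14:15–14:30.

10:45–11:00, 11:15–11:30, 14:15–14:30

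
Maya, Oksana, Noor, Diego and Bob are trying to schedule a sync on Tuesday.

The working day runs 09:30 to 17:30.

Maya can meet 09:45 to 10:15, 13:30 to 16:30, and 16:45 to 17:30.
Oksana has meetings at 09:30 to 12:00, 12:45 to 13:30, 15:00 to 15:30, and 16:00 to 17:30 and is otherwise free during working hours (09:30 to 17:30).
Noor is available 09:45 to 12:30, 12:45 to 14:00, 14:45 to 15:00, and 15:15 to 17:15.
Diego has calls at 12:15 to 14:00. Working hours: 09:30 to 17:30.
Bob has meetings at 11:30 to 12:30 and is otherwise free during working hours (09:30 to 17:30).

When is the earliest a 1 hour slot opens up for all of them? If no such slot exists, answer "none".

none

Oksana free within 09:30–17:30: 12:00–12:45, 13:30–15:00, 15:30–16:00.
Diego free within 09:30–17:30: 09:30–12:15, 14:00–17:30.
Bob free within 09:30–17:30: 09:30–11:30, 12:30–17:30.
Maya ∩ Oksana: 13:30–15:00, 15:30–16:00.
Maya ∩ Oksana ∩ Noor: 13:30–14:00, 14:45–15:00, 15:30–16:00.
Maya ∩ Oksana ∩ Noor ∩ Diego: 14:45–15:00, 15:30–16:00.
Maya ∩ Oksana ∩ Noor ∩ Diego ∩ Bob: 14:45–15:00, 15:30–16:00.
Windows ≥ 60 min: (none).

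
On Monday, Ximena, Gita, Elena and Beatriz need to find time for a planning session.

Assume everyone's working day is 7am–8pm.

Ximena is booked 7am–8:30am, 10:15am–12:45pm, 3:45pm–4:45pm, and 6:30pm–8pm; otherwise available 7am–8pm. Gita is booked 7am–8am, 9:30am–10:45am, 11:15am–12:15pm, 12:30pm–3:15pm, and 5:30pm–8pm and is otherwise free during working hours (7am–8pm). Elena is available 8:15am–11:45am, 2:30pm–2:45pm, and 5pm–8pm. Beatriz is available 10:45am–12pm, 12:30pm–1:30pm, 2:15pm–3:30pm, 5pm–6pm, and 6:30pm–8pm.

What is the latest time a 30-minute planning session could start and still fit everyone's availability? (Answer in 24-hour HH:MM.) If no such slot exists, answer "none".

Ximena free within 07:00–20:00: 08:30–10:15, 12:45–15:45, 16:45–18:30.
Gita free within 07:00–20:00: 08:00–09:30, 10:45–11:15, 12:15–12:30, 15:15–17:30.
Ximena ∩ Gita: 08:30–09:30, 15:15–15:45, 16:45–17:30.
Ximena ∩ Gita ∩ Elena: 08:30–09:30, 17:00–17:30.
Ximena ∩ Gita ∩ Elena ∩ Beatriz: 17:00–17:30.
Windows ≥ 30 min: 17:00–17:30.
Latest start in the last window 17:00–17:30 is 17:30 − 30 min = 17:00.

17:00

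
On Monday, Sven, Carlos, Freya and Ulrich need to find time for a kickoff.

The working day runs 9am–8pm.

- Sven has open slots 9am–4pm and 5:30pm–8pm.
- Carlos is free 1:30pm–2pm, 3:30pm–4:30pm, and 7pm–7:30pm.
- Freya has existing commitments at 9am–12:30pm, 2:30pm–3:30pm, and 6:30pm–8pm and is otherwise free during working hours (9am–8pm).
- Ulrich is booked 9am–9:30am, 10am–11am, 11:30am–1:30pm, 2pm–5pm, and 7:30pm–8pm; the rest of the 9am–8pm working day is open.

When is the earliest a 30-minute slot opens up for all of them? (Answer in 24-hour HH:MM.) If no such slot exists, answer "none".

13:30

Freya free within 09:00–20:00: 12:30–14:30, 15:30–18:30.
Ulrich free within 09:00–20:00: 09:30–10:00, 11:00–11:30, 13:30–14:00, 17:00–19:30.
Sven ∩ Carlos: 13:30–14:00, 15:30–16:00, 19:00–19:30.
Sven ∩ Carlos ∩ Freya: 13:30–14:00, 15:30–16:00.
Sven ∩ Carlos ∩ Freya ∩ Ulrich: 13:30–14:00.
Windows ≥ 30 min: 13:30–14:00.
Earliest such window starts at 13:30.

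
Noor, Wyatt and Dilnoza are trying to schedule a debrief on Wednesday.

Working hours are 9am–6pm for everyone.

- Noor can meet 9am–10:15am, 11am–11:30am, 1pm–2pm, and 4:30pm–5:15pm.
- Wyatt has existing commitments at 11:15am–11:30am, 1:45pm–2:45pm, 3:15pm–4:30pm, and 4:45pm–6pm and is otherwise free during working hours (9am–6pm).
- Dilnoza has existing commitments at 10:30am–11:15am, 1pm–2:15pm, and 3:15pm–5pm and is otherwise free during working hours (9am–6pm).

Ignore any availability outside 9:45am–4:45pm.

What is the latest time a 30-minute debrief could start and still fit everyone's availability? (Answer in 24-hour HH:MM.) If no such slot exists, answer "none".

09:45

Wyatt free within 09:00–18:00: 09:00–11:15, 11:30–13:45, 14:45–15:15, 16:30–16:45.
Dilnoza free within 09:00–18:00: 09:00–10:30, 11:15–13:00, 14:15–15:15, 17:00–18:00.
Noor ∩ Wyatt: 09:00–10:15, 11:00–11:15, 13:00–13:45, 16:30–16:45.
Noor ∩ Wyatt ∩ Dilnoza: 09:00–10:15.
Restricted to 09:45–16:45: 09:45–10:15.
Windows ≥ 30 min: 09:45–10:15.
Latest start in the last window 09:45–10:15 is 10:15 − 30 min = 09:45.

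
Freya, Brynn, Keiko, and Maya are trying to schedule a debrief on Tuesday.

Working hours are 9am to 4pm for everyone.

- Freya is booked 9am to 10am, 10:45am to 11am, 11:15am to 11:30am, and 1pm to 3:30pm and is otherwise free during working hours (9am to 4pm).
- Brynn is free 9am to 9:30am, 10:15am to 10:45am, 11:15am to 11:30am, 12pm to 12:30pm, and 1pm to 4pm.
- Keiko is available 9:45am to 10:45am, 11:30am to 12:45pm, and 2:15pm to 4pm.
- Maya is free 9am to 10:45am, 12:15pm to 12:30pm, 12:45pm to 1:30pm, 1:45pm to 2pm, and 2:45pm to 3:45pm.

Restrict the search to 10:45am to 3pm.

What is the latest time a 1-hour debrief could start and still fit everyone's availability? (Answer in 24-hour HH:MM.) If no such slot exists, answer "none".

none

Freya free within 09:00–16:00: 10:00–10:45, 11:00–11:15, 11:30–13:00, 15:30–16:00.
Freya ∩ Brynn: 10:15–10:45, 12:00–12:30, 15:30–16:00.
Freya ∩ Brynn ∩ Keiko: 10:15–10:45, 12:00–12:30, 15:30–16:00.
Freya ∩ Brynn ∩ Keiko ∩ Maya: 10:15–10:45, 12:15–12:30, 15:30–15:45.
Restricted to 10:45–15:00: 12:15–12:30.
Windows ≥ 60 min: (none).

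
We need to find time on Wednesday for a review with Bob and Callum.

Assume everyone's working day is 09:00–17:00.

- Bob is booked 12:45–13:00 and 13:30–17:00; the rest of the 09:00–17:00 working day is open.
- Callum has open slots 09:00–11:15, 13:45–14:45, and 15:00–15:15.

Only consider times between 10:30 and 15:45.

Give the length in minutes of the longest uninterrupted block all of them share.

45 minutes

Bob free within 09:00–17:00: 09:00–12:45, 13:00–13:30.
Bob ∩ Callum: 09:00–11:15.
Restricted to 10:30–15:45: 10:30–11:15.
Single common window of 45 minutes.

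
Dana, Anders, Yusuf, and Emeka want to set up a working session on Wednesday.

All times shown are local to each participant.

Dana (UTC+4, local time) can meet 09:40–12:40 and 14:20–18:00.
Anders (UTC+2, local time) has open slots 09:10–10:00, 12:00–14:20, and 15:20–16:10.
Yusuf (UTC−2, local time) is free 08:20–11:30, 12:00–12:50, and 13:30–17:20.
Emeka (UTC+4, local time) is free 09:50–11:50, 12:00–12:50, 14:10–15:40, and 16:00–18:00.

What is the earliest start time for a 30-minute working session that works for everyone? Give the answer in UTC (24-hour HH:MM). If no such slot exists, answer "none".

10:20

Dana → UTC: 05:40–08:40, 10:20–14:00.
Anders → UTC: 07:10–08:00, 10:00–12:20, 13:20–14:10.
Yusuf → UTC: 10:20–13:30, 14:00–14:50, 15:30–19:20.
Emeka → UTC: 05:50–07:50, 08:00–08:50, 10:10–11:40, 12:00–14:00.
Dana ∩ Anders: 07:10–08:00, 10:20–12:20, 13:20–14:00.
Dana ∩ Anders ∩ Yusuf: 10:20–12:20, 13:20–13:30.
Dana ∩ Anders ∩ Yusuf ∩ Emeka: 10:20–11:40, 12:00–12:20, 13:20–13:30.
Windows ≥ 30 min: 10:20–11:40.
Earliest such window starts at 10:20.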